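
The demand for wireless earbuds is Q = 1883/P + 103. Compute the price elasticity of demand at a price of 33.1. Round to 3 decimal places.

At P = 33.1, Q = 159.8882.
dQ/dP = −1883/P² = −1.7187.
Point elasticity E = (dQ/dP)·(P/Q) = -1.7187 × 33.1/159.8882 ≈ -0.356.
|E| < 1, so demand is inelastic at this price.

-0.356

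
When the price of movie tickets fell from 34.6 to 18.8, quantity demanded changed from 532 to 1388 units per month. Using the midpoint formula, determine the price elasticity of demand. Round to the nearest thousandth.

%Δq = (1388 − 532)/[(532 + 1388)/2] = 856/960 ≈ 0.8917.
%Δp = (18.8 − 34.6)/[(34.6 + 18.8)/2] = -15.8/26.7 ≈ -0.5918.
Arc elasticity E = %Δq/%Δp ≈ 0.8917/-0.5918 ≈ -1.507.
|E| > 1: demand is elastic over this range.

-1.507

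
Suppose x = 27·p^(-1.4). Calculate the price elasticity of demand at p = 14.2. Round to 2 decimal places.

For a Cobb–Douglas (constant-elasticity) form x = A·p^α·…, the elasticity with respect to p equals the exponent α at every point.
Here the exponent on p is -1.4, so the price elasticity of demand is -1.40.

-1.40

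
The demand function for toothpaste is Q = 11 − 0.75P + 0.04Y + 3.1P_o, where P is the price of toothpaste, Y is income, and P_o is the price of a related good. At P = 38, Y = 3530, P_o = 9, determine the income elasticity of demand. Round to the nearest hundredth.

First evaluate Q: 11 − 0.75(38) + 0.04(3530) + 3.1(9) = 11 − 28.5 + 141.2 + 27.9 = 151.6.
∂Q/∂Y = +0.04, so E_I = 0.04·(3530/151.6) ≈ 0.93.
E_I ∈ (0,1): normal good (necessity).

0.93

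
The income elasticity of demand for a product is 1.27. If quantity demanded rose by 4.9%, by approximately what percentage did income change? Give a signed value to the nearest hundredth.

3.86

%ΔQ ≈ E × %ΔI ⇒ %ΔI = %ΔQ / E = (4.9%)/(1.27) ≈ 3.86%.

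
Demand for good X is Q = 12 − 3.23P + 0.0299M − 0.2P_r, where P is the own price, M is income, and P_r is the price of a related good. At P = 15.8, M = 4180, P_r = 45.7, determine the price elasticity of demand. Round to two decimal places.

-0.66

First evaluate Q: 12 − 3.23(15.8) + 0.0299(4180) − 0.2(45.7) = 12 − 51.034 + 124.982 − 9.14 = 76.808.
∂Q/∂P = −3.23, so E_p = (−3.23)·(15.8/76.808) ≈ -0.66.
|E_p| < 1: demand is inelastic.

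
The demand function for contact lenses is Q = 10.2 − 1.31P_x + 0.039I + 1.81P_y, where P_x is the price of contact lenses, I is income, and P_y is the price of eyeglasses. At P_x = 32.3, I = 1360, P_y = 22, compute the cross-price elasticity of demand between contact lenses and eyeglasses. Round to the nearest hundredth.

0.66

Evaluating quantity at (P_x, I, P_y) gives Q = 10.2 − 1.31(32.3) + 0.039(1360) + 1.81(22) = 10.2 − 42.313 + 53.04 + 39.82 = 60.747.
∂Q/∂P_y = +1.81, so E_xy = 1.81·(22/60.747) ≈ 0.66.
E_xy > 0: the goods are substitutes.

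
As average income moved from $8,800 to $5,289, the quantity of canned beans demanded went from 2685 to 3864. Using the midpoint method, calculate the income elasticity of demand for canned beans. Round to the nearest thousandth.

%ΔQ = (3864 − 2685)/[(2685+3864)/2] = 1179/3274.5 ≈ 0.3601.
%ΔI = (5,289 − 8,800)/[(8,800+5,289)/2] = -3511/7044.5 ≈ -0.4984.
E_I = %ΔQ/%ΔI ≈ -0.722.
E_I < 0: inferior good.

-0.722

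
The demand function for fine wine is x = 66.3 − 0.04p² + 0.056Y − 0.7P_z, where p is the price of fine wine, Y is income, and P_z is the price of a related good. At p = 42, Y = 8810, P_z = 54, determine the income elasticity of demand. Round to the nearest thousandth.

Substituting, x = 66.3 − 0.04(42)² + 0.056(8810) − 0.7(54) = 66.3 − 70.56 + 493.36 − 37.8 = 451.3.
∂x/∂Y = +0.056, so E_I = 0.056·(8810/451.3) ≈ 1.093.
E_I > 1: normal good (luxury).

1.093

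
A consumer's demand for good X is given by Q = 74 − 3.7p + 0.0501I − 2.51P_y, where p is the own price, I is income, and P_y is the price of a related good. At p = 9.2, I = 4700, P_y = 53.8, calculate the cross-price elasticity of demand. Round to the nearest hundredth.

-0.96

At the given point, Q = 74 − 3.7(9.2) + 0.0501(4700) − 2.51(53.8) = 74 − 34.04 + 235.47 − 135.038 = 140.392.
∂Q/∂P_y = −2.51, so E_xy = -2.51·(53.8/140.392) ≈ -0.96.
E_xy < 0: the goods are complements.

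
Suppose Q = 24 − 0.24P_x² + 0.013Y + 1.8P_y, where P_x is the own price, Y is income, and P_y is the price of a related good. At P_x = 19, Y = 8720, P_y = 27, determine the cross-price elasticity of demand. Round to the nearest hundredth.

0.49

First evaluate Q: 24 − 0.24(19)² + 0.013(8720) + 1.8(27) = 24 − 86.64 + 113.36 + 48.6 = 99.32.
∂Q/∂P_y = +1.8, so E_xy = 1.8·(27/99.32) ≈ 0.49.
E_xy > 0: the goods are substitutes.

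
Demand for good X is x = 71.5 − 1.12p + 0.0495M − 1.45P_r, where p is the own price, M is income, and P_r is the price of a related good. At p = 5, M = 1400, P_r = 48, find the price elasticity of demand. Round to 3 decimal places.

At the given point, x = 71.5 − 1.12(5) + 0.0495(1400) − 1.45(48) = 71.5 − 5.6 + 69.3 − 69.6 = 65.6.
∂x/∂p = −1.12, so E_p = (−1.12)·(5/65.6) ≈ -0.085.
|E_p| < 1: demand is inelastic.

-0.085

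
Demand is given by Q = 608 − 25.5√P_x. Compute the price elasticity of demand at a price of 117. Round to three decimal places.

-0.415

At P_x = 117, Q = 332.1753.
dQ/dP_x = −25.5/(2√P_x) = −25.5/(2·10.8167).
Point elasticity E = (dQ/dP_x)·(P_x/Q) = -1.1787 × 117/332.1753 ≈ -0.415.
|E| < 1, so demand is inelastic at this price.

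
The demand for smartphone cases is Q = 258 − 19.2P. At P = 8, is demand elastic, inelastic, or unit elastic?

elastic

At P = 8, Q = 104.4.
dQ/dP = −19.2.
Point elasticity E = (dQ/dP)·(P/Q) = -19.2 × 8/104.4 ≈ -1.471.
|E| ≈ 1.471 > 1, so demand is elastic.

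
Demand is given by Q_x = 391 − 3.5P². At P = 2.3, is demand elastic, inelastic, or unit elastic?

At P = 2.3, Q_x = 372.485.
dQ_x/dP = −2·3.5·P = −16.1.
Point elasticity E = (dQ_x/dP)·(P/Q_x) = -16.1 × 2.3/372.485 ≈ -0.099.
|E| ≈ 0.099 < 1, so demand is inelastic.

inelastic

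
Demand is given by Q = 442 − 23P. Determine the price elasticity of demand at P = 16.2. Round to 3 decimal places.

At P = 16.2, Q = 69.4.
dQ/dP = −23.
Point elasticity E = (dQ/dP)·(P/Q) = -23 × 16.2/69.4 ≈ -5.369.
|E| > 1, so demand is elastic at this price.

-5.369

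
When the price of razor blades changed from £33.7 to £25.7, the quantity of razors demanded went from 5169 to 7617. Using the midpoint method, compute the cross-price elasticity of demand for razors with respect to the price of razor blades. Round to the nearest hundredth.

-1.42

%ΔQ_x = (7617 − 5169)/[(5169+7617)/2] = 2448/6393 ≈ 0.3829.
%ΔP_y = (25.7 − 33.7)/[(33.7+25.7)/2] ≈ -0.2694.
E_xy = 0.3829/-0.2694 ≈ -1.42.
E_xy < 0, so razors and razor blades are complements.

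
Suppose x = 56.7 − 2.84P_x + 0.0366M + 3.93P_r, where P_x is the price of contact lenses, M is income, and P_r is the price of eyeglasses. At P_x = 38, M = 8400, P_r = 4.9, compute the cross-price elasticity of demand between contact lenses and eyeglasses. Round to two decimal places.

0.07

x = 56.7 − 2.84(38) + 0.0366(8400) + 3.93(4.9) = 56.7 − 107.92 + 307.44 + 19.257 = 275.477.
∂x/∂P_r = +3.93, so E_xy = 3.93·(4.9/275.477) ≈ 0.07.
E_xy > 0: the goods are substitutes.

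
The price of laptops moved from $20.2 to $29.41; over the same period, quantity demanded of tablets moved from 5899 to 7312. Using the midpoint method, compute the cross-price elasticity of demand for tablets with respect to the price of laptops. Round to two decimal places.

%ΔQ_x = (7312 − 5899)/[(5899+7312)/2] = 1413/6605.5 ≈ 0.2139.
%ΔP_y = (29.41 − 20.2)/[(20.2+29.41)/2] ≈ 0.3713.
E_xy = 0.2139/0.3713 ≈ 0.58.
E_xy > 0, so tablets and laptops are substitutes.

0.58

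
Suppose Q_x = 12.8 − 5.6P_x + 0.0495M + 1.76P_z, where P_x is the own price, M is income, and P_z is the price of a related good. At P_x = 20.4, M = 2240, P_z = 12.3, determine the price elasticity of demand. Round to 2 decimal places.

-3.67

First evaluate Q_x: 12.8 − 5.6(20.4) + 0.0495(2240) + 1.76(12.3) = 12.8 − 114.24 + 110.88 + 21.648 = 31.088.
∂Q_x/∂P_x = −5.6, so E_p = (−5.6)·(20.4/31.088) ≈ -3.67.
|E_p| > 1: demand is elastic.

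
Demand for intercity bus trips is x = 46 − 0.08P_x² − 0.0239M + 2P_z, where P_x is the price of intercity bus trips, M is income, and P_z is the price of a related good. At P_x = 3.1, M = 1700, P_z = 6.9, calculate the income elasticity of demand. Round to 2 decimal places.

At the given point, x = 46 − 0.08(3.1)² − 0.0239(1700) + 2(6.9) = 46 − 0.7688 − 40.63 + 13.8 = 18.4012.
∂x/∂M = −0.0239, so E_I = -0.0239·(1700/18.4012) ≈ -2.21.
E_I < 0: inferior good.

-2.21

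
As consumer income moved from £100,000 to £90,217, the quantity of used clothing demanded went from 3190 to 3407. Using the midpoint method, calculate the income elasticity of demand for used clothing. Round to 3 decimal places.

%ΔQ = (3407 − 3190)/[(3190+3407)/2] = 217/3298.5 ≈ 0.0658.
%ΔI = (90,217 − 100,000)/[(100,000+90,217)/2] = -9783/95108.5 ≈ -0.1029.
E_I = %ΔQ/%ΔI ≈ -0.640.
E_I < 0: inferior good.

-0.640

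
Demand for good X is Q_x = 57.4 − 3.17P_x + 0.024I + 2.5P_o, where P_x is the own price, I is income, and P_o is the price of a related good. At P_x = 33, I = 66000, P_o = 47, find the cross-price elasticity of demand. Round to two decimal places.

0.07

Evaluating quantity at (P_x, I, P_o) gives Q_x = 57.4 − 3.17(33) + 0.024(66000) + 2.5(47) = 57.4 − 104.61 + 1584 + 117.5 = 1654.29.
∂Q_x/∂P_o = +2.5, so E_xy = 2.5·(47/1654.29) ≈ 0.07.
E_xy > 0: the goods are substitutes.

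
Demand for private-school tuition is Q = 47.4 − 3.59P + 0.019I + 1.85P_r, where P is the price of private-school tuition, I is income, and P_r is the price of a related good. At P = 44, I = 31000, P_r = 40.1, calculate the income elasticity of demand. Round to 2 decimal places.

Evaluating quantity at (P, I, P_r) gives Q = 47.4 − 3.59(44) + 0.019(31000) + 1.85(40.1) = 47.4 − 157.96 + 589 + 74.185 = 552.625.
∂Q/∂I = +0.019, so E_I = 0.019·(31000/552.625) ≈ 1.07.
E_I > 1: normal good (luxury).

1.07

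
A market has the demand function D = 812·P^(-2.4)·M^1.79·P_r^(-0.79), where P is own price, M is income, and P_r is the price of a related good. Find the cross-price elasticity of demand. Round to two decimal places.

-0.79

For a Cobb–Douglas (constant-elasticity) form D = A·P_r^α·…, the elasticity with respect to P_r equals the exponent α at every point.
Here the exponent on P_r is -0.79, so the cross-price elasticity of demand is -0.79.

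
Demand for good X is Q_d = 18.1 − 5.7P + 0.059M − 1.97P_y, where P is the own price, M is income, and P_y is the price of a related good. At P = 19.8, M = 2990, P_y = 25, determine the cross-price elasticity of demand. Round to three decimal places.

Substituting, Q_d = 18.1 − 5.7(19.8) + 0.059(2990) − 1.97(25) = 18.1 − 112.86 + 176.41 − 49.25 = 32.4.
∂Q_d/∂P_y = −1.97, so E_xy = -1.97·(25/32.4) ≈ -1.520.
E_xy < 0: the goods are complements.

-1.520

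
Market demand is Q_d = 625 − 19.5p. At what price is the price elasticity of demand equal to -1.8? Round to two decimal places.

Set −bp/(a − bp) = −1.8 ⇒ bp = 1.8(a − bp) ⇒ bp(1+1.8) = 1.8·a.
p = 1.8·625/(19.5·2.8) ≈ 20.60.

20.60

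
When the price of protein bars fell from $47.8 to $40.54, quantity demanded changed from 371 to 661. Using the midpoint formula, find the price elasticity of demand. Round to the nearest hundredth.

-3.42

%ΔQ = (661 − 371)/[(371 + 661)/2] = 290/516 ≈ 0.5620.
%ΔP = (40.54 − 47.8)/[(47.8 + 40.54)/2] = -7.26/44.17 ≈ -0.1644.
Arc elasticity E = %ΔQ/%ΔP ≈ 0.5620/-0.1644 ≈ -3.42.
|E| > 1: demand is elastic over this range.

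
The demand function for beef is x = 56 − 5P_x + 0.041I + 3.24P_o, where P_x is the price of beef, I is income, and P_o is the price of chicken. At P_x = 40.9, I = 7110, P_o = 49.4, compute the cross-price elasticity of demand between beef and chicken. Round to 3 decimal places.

0.528

First evaluate x: 56 − 5(40.9) + 0.041(7110) + 3.24(49.4) = 56 − 204.5 + 291.51 + 160.056 = 303.066.
∂x/∂P_o = +3.24, so E_xy = 3.24·(49.4/303.066) ≈ 0.528.
E_xy > 0: the goods are substitutes.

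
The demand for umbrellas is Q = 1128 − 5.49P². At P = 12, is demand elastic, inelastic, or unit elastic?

At P = 12, Q = 337.44.
dQ/dP = −2·5.49·P = −131.76.
Point elasticity E = (dQ/dP)·(P/Q) = -131.76 × 12/337.44 ≈ -4.686.
|E| ≈ 4.686 > 1, so demand is elastic.

elastic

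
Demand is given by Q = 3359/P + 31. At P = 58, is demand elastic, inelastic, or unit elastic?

At P = 58, Q = 88.9138.
dQ/dP = −3359/P² = −0.9985.
Point elasticity E = (dQ/dP)·(P/Q) = -0.9985 × 58/88.9138 ≈ -0.651.
|E| ≈ 0.651 < 1, so demand is inelastic.

inelastic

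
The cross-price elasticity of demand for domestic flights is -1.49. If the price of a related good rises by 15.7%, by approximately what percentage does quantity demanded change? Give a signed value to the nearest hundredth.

%ΔQ ≈ E × %ΔP_y = (-1.49) × (15.7%) ≈ -23.39%.

-23.39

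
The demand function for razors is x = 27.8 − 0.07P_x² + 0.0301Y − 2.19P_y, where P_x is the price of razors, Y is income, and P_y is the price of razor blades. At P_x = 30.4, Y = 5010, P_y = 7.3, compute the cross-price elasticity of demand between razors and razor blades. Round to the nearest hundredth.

-0.16

At the given point, x = 27.8 − 0.07(30.4)² + 0.0301(5010) − 2.19(7.3) = 27.8 − 64.6912 + 150.801 − 15.987 = 97.9228.
∂x/∂P_y = −2.19, so E_xy = -2.19·(7.3/97.9228) ≈ -0.16.
E_xy < 0: the goods are complements.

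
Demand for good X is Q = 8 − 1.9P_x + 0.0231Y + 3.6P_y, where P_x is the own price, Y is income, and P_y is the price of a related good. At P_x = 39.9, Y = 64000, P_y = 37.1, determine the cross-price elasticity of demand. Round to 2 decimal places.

0.09

At the given point, Q = 8 − 1.9(39.9) + 0.0231(64000) + 3.6(37.1) = 8 − 75.81 + 1478.4 + 133.56 = 1544.15.
∂Q/∂P_y = +3.6, so E_xy = 3.6·(37.1/1544.15) ≈ 0.09.
E_xy > 0: the goods are substitutes.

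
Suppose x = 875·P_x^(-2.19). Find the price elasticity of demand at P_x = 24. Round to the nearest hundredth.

For a Cobb–Douglas (constant-elasticity) form x = A·P_x^α·…, the elasticity with respect to P_x equals the exponent α at every point.
Here the exponent on P_x is -2.19, so the price elasticity of demand is -2.19.

-2.19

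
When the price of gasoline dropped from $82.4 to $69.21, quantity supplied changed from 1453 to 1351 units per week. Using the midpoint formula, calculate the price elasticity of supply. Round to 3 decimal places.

%Δq = (1351 − 1453)/[(1453 + 1351)/2] = -102/1402 ≈ -0.0728.
%ΔP = (69.21 − 82.4)/[(82.4 + 69.21)/2] = -13.19/75.805 ≈ -0.1740.
Arc elasticity E = %Δq/%ΔP ≈ -0.0728/-0.1740 ≈ 0.418.
|E| < 1: supply is inelastic over this range.

0.418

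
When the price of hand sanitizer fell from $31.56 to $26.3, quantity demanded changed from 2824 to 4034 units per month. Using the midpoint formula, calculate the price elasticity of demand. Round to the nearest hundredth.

%Δq = (4034 − 2824)/[(2824 + 4034)/2] = 1210/3429 ≈ 0.3529.
%Δp = (26.3 − 31.56)/[(31.56 + 26.3)/2] = -5.26/28.93 ≈ -0.1818.
Arc elasticity E = %Δq/%Δp ≈ 0.3529/-0.1818 ≈ -1.94.
|E| > 1: demand is elastic over this range.

-1.94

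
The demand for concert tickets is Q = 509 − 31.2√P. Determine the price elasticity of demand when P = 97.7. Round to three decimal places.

At P = 97.7, Q = 200.6089.
dQ/dP = −31.2/(2√P) = −31.2/(2·9.8843).
Point elasticity E = (dQ/dP)·(P/Q) = -1.5783 × 97.7/200.6089 ≈ -0.769.
|E| < 1, so demand is inelastic at this price.

-0.769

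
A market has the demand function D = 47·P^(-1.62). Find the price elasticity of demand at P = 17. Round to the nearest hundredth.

-1.62

For a Cobb–Douglas (constant-elasticity) form D = A·P^α·…, the elasticity with respect to P equals the exponent α at every point.
Here the exponent on P is -1.62, so the price elasticity of demand is -1.62.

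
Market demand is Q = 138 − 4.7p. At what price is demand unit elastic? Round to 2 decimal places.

14.68

For linear demand Q = a − bp, E = −bp/(a − bp). |E| = 1 ⇒ bp = a − bp ⇒ p = a/(2b).
p = 138/(2·4.7) ≈ 14.68.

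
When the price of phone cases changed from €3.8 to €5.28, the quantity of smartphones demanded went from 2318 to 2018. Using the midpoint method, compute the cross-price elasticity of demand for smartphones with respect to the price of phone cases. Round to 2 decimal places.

%ΔQ_x = (2018 − 2318)/[(2318+2018)/2] = -300/2168 ≈ -0.1384.
%ΔP_y = (5.28 − 3.8)/[(3.8+5.28)/2] ≈ 0.3260.
E_xy = -0.1384/0.3260 ≈ -0.42.
E_xy < 0, so smartphones and phone cases are complements.

-0.42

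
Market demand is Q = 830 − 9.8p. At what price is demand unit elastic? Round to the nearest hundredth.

For linear demand Q = a − bp, E = −bp/(a − bp). |E| = 1 ⇒ bp = a − bp ⇒ p = a/(2b).
p = 830/(2·9.8) ≈ 42.35.

42.35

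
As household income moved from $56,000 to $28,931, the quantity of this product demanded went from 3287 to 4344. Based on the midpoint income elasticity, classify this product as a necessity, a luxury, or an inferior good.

inferior

%ΔQ = (4344 − 3287)/[(3287+4344)/2] = 1057/3815.5 ≈ 0.2770.
%ΔY = (28,931 − 56,000)/[(56,000+28,931)/2] = -27069/42465.5 ≈ -0.6374.
E_I = %ΔQ/%ΔY ≈ -0.435.
E_I < 0: inferior good.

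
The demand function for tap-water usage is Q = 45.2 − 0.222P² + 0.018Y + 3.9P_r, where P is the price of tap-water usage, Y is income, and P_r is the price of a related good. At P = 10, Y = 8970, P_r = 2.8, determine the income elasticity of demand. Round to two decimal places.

Evaluating quantity at (P, Y, P_r) gives Q = 45.2 − 0.222(10)² + 0.018(8970) + 3.9(2.8) = 45.2 − 22.2 + 161.46 + 10.92 = 195.38.
∂Q/∂Y = +0.018, so E_I = 0.018·(8970/195.38) ≈ 0.83.
E_I ∈ (0,1): normal good (necessity).

0.83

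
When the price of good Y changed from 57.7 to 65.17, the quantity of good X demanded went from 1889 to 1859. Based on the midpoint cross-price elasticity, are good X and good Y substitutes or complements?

%ΔQ_x = (1859 − 1889)/[(1889+1859)/2] = -30/1874 ≈ -0.0160.
%ΔP_y = (65.17 − 57.7)/[(57.7+65.17)/2] ≈ 0.1216.
E_xy = -0.0160/0.1216 ≈ -0.132.
E_xy < 0, so the goods are complements.

complements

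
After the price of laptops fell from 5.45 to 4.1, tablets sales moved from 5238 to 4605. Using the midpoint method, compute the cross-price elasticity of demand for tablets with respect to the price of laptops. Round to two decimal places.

0.45

%ΔQ_x = (4605 − 5238)/[(5238+4605)/2] = -633/4921.5 ≈ -0.1286.
%ΔP_y = (4.1 − 5.45)/[(5.45+4.1)/2] ≈ -0.2827.
E_xy = -0.1286/-0.2827 ≈ 0.45.
E_xy > 0, so tablets and laptops are substitutes.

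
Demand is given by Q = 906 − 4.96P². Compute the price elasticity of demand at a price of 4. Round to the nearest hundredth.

At P = 4, Q = 826.64.
dQ/dP = −2·4.96·P = −39.68.
Point elasticity E = (dQ/dP)·(P/Q) = -39.68 × 4/826.64 ≈ -0.19.
|E| < 1, so demand is inelastic at this price.

-0.19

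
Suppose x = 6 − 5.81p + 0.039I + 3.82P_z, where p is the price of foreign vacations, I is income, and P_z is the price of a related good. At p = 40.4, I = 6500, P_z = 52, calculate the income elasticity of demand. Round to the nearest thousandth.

Substituting, x = 6 − 5.81(40.4) + 0.039(6500) + 3.82(52) = 6 − 234.724 + 253.5 + 198.64 = 223.416.
∂x/∂I = +0.039, so E_I = 0.039·(6500/223.416) ≈ 1.135.
E_I > 1: normal good (luxury).

1.135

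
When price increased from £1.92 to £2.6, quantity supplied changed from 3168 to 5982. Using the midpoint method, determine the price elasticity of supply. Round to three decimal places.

%ΔQ = (5982 − 3168)/[(3168 + 5982)/2] = 2814/4575 ≈ 0.6151.
%Δp = (2.6 − 1.92)/[(1.92 + 2.6)/2] = 0.68/2.26 ≈ 0.3009.
Arc elasticity E = %ΔQ/%Δp ≈ 0.6151/0.3009 ≈ 2.044.
|E| > 1: supply is elastic over this range.

2.044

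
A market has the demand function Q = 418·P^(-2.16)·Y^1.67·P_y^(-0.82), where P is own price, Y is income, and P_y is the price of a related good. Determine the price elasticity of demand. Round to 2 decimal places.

For a Cobb–Douglas (constant-elasticity) form Q = A·P^α·…, the elasticity with respect to P equals the exponent α at every point.
Here the exponent on P is -2.16, so the price elasticity of demand is -2.16.

-2.16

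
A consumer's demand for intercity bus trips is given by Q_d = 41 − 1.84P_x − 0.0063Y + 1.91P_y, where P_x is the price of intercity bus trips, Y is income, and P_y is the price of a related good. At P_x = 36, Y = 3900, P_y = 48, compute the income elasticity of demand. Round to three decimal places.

Evaluating quantity at (P_x, Y, P_y) gives Q_d = 41 − 1.84(36) − 0.0063(3900) + 1.91(48) = 41 − 66.24 − 24.57 + 91.68 = 41.87.
∂Q_d/∂Y = −0.0063, so E_I = -0.0063·(3900/41.87) ≈ -0.587.
E_I < 0: inferior good.

-0.587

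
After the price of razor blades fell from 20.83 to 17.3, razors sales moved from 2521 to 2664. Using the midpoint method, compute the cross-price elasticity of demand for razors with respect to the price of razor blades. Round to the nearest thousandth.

-0.298

%ΔQ_x = (2664 − 2521)/[(2521+2664)/2] = 143/2592.5 ≈ 0.0552.
%ΔP_y = (17.3 − 20.83)/[(20.83+17.3)/2] ≈ -0.1852.
E_xy = 0.0552/-0.1852 ≈ -0.298.
E_xy < 0, so razors and razor blades are complements.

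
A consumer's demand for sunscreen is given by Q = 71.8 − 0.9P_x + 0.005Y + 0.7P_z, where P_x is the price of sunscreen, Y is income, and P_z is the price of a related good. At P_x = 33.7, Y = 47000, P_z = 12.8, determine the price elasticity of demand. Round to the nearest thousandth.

-0.106

At the given point, Q = 71.8 − 0.9(33.7) + 0.005(47000) + 0.7(12.8) = 71.8 − 30.33 + 235 + 8.96 = 285.43.
∂Q/∂P_x = −0.9, so E_p = (−0.9)·(33.7/285.43) ≈ -0.106.
|E_p| < 1: demand is inelastic.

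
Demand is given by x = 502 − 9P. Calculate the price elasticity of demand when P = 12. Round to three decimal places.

-0.274

At P = 12, x = 394.
dx/dP = −9.
Point elasticity E = (dx/dP)·(P/x) = -9 × 12/394 ≈ -0.274.
|E| < 1, so demand is inelastic at this price.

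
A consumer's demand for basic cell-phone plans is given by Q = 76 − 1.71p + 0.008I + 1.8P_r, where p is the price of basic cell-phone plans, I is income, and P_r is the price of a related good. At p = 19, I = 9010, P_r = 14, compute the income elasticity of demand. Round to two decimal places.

Q = 76 − 1.71(19) + 0.008(9010) + 1.8(14) = 76 − 32.49 + 72.08 + 25.2 = 140.79.
∂Q/∂I = +0.008, so E_I = 0.008·(9010/140.79) ≈ 0.51.
E_I ∈ (0,1): normal good (necessity).

0.51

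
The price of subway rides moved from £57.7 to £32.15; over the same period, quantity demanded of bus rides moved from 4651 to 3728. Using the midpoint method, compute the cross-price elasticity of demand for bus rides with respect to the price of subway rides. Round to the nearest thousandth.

0.387

%ΔQ_x = (3728 − 4651)/[(4651+3728)/2] = -923/4189.5 ≈ -0.2203.
%ΔP_y = (32.15 − 57.7)/[(57.7+32.15)/2] ≈ -0.5687.
E_xy = -0.2203/-0.5687 ≈ 0.387.
E_xy > 0, so bus rides and subway rides are substitutes.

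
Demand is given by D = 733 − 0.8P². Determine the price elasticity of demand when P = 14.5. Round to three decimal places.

At P = 14.5, D = 564.8.
dD/dP = −2·0.8·P = −23.2.
Point elasticity E = (dD/dP)·(P/D) = -23.2 × 14.5/564.8 ≈ -0.596.
|E| < 1, so demand is inelastic at this price.

-0.596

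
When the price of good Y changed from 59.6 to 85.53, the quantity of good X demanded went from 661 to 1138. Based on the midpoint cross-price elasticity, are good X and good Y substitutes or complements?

%ΔQ_x = (1138 − 661)/[(661+1138)/2] = 477/899.5 ≈ 0.5303.
%ΔP_y = (85.53 − 59.6)/[(59.6+85.53)/2] ≈ 0.3573.
E_xy = 0.5303/0.3573 ≈ 1.484.
E_xy > 0, so the goods are substitutes.

substitutes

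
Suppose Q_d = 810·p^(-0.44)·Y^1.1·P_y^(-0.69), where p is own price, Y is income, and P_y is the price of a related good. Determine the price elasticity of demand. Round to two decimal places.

For a Cobb–Douglas (constant-elasticity) form Q_d = A·p^α·…, the elasticity with respect to p equals the exponent α at every point.
Here the exponent on p is -0.44, so the price elasticity of demand is -0.44.

-0.44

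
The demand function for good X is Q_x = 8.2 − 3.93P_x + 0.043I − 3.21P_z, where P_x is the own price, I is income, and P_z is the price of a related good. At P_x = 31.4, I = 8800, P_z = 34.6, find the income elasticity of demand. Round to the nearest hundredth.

First evaluate Q_x: 8.2 − 3.93(31.4) + 0.043(8800) − 3.21(34.6) = 8.2 − 123.402 + 378.4 − 111.066 = 152.132.
∂Q_x/∂I = +0.043, so E_I = 0.043·(8800/152.132) ≈ 2.49.
E_I > 1: normal good (luxury).

2.49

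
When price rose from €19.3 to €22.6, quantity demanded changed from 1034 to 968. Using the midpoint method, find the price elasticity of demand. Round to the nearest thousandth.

-0.419

%ΔQ = (968 − 1034)/[(1034 + 968)/2] = -66/1001 ≈ -0.0659.
%Δp = (22.6 − 19.3)/[(19.3 + 22.6)/2] = 3.3/20.95 ≈ 0.1575.
Arc elasticity E = %ΔQ/%Δp ≈ -0.0659/0.1575 ≈ -0.419.
|E| < 1: demand is inelastic over this range.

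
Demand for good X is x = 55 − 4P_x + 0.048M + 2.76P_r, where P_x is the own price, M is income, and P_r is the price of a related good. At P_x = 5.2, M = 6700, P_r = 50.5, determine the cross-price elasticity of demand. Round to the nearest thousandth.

0.281

At the given point, x = 55 − 4(5.2) + 0.048(6700) + 2.76(50.5) = 55 − 20.8 + 321.6 + 139.38 = 495.18.
∂x/∂P_r = +2.76, so E_xy = 2.76·(50.5/495.18) ≈ 0.281.
E_xy > 0: the goods are substitutes.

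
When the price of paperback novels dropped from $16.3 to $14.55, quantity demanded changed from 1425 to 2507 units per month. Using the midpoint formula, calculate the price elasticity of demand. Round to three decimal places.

%Δq = (2507 − 1425)/[(1425 + 2507)/2] = 1082/1966 ≈ 0.5504.
%ΔP = (14.55 − 16.3)/[(16.3 + 14.55)/2] = -1.75/15.425 ≈ -0.1135.
Arc elasticity E = %Δq/%ΔP ≈ 0.5504/-0.1135 ≈ -4.851.
|E| > 1: demand is elastic over this range.

-4.851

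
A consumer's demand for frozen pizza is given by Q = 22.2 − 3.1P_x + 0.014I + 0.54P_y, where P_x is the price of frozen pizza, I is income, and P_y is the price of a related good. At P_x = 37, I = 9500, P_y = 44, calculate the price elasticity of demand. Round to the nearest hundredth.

Q = 22.2 − 3.1(37) + 0.014(9500) + 0.54(44) = 22.2 − 114.7 + 133 + 23.76 = 64.26.
∂Q/∂P_x = −3.1, so E_p = (−3.1)·(37/64.26) ≈ -1.78.
|E_p| > 1: demand is elastic.

-1.78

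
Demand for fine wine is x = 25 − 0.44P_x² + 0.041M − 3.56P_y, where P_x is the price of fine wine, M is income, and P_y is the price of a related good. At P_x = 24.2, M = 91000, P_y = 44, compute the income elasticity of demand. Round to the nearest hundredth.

1.12

At the given point, x = 25 − 0.44(24.2)² + 0.041(91000) − 3.56(44) = 25 − 257.6816 + 3731 − 156.64 = 3341.6784.
∂x/∂M = +0.041, so E_I = 0.041·(91000/3341.6784) ≈ 1.12.
E_I > 1: normal good (luxury).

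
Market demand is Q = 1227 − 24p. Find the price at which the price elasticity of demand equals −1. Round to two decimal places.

25.56

For linear demand Q = a − bp, E = −bp/(a − bp). |E| = 1 ⇒ bp = a − bp ⇒ p = a/(2b).
p = 1227/(2·24) ≈ 25.56.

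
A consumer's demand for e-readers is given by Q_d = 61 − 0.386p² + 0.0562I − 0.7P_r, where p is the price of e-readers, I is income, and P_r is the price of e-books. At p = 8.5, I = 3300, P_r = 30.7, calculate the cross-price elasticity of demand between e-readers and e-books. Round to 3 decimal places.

-0.109

Substituting, Q_d = 61 − 0.386(8.5)² + 0.0562(3300) − 0.7(30.7) = 61 − 27.8885 + 185.46 − 21.49 = 197.0815.
∂Q_d/∂P_r = −0.7, so E_xy = -0.7·(30.7/197.0815) ≈ -0.109.
E_xy < 0: the goods are complements.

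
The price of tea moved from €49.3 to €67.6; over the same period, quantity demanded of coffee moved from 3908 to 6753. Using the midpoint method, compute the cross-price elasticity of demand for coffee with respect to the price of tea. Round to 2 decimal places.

1.70

%ΔQ_x = (6753 − 3908)/[(3908+6753)/2] = 2845/5330.5 ≈ 0.5337.
%ΔP_y = (67.6 − 49.3)/[(49.3+67.6)/2] ≈ 0.3131.
E_xy = 0.5337/0.3131 ≈ 1.70.
E_xy > 0, so coffee and tea are substitutes.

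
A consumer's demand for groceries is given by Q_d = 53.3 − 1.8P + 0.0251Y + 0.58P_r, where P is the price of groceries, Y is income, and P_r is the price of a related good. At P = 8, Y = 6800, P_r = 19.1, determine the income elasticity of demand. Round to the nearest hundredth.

First evaluate Q_d: 53.3 − 1.8(8) + 0.0251(6800) + 0.58(19.1) = 53.3 − 14.4 + 170.68 + 11.078 = 220.658.
∂Q_d/∂Y = +0.0251, so E_I = 0.0251·(6800/220.658) ≈ 0.77.
E_I ∈ (0,1): normal good (necessity).

0.77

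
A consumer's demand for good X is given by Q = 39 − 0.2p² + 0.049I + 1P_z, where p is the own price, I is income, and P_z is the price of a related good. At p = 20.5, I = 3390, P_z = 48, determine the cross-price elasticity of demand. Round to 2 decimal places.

At the given point, Q = 39 − 0.2(20.5)² + 0.049(3390) + 1(48) = 39 − 84.05 + 166.11 + 48 = 169.06.
∂Q/∂P_z = +1, so E_xy = 1·(48/169.06) ≈ 0.28.
E_xy > 0: the goods are substitutes.

0.28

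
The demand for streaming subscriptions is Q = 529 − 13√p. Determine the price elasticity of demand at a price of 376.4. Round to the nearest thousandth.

-0.456

At p = 376.4, Q = 276.7866.
dQ/dp = −13/(2√p) = −13/(2·19.401).
Point elasticity E = (dQ/dp)·(p/Q) = -0.335 × 376.4/276.7866 ≈ -0.456.
|E| < 1, so demand is inelastic at this price.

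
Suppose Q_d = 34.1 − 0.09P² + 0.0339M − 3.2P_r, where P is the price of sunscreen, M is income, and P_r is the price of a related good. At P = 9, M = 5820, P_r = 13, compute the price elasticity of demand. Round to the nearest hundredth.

Substituting, Q_d = 34.1 − 0.09(9)² + 0.0339(5820) − 3.2(13) = 34.1 − 7.29 + 197.298 − 41.6 = 182.508.
∂Q_d/∂P = −2·0.09·P = -1.62, so E_p = -1.62·(9/182.508) ≈ -0.08.
|E_p| < 1: demand is inelastic.

-0.08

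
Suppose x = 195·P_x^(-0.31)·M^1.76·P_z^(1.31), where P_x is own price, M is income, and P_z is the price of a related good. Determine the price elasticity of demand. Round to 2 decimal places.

For a Cobb–Douglas (constant-elasticity) form x = A·P_x^α·…, the elasticity with respect to P_x equals the exponent α at every point.
Here the exponent on P_x is -0.31, so the price elasticity of demand is -0.31.

-0.31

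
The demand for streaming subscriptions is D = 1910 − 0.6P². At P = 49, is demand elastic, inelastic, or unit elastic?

elastic

At P = 49, D = 469.4.
dD/dP = −2·0.6·P = −58.8.
Point elasticity E = (dD/dP)·(P/D) = -58.8 × 49/469.4 ≈ -6.138.
|E| ≈ 6.138 > 1, so demand is elastic.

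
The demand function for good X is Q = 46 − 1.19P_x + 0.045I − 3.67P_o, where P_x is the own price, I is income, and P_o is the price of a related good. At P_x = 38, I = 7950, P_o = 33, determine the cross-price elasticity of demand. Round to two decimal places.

At the given point, Q = 46 − 1.19(38) + 0.045(7950) − 3.67(33) = 46 − 45.22 + 357.75 − 121.11 = 237.42.
∂Q/∂P_o = −3.67, so E_xy = -3.67·(33/237.42) ≈ -0.51.
E_xy < 0: the goods are complements.

-0.51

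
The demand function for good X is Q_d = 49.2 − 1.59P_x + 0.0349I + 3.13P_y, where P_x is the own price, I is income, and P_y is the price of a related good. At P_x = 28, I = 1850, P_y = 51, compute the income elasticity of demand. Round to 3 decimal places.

0.282

First evaluate Q_d: 49.2 − 1.59(28) + 0.0349(1850) + 3.13(51) = 49.2 − 44.52 + 64.565 + 159.63 = 228.875.
∂Q_d/∂I = +0.0349, so E_I = 0.0349·(1850/228.875) ≈ 0.282.
E_I ∈ (0,1): normal good (necessity).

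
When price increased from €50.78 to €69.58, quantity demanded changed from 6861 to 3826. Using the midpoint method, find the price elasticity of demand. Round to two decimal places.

%ΔQ = (3826 − 6861)/[(6861 + 3826)/2] = -3035/5343.5 ≈ -0.5680.
%ΔP = (69.58 − 50.78)/[(50.78 + 69.58)/2] = 18.8/60.18 ≈ 0.3124.
Arc elasticity E = %ΔQ/%ΔP ≈ -0.5680/0.3124 ≈ -1.82.
|E| > 1: demand is elastic over this range.

-1.82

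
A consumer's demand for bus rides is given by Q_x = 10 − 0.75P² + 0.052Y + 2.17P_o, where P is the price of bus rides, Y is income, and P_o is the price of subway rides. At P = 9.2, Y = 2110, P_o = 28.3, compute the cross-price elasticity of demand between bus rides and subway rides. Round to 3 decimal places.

Evaluating quantity at (P, Y, P_o) gives Q_x = 10 − 0.75(9.2)² + 0.052(2110) + 2.17(28.3) = 10 − 63.48 + 109.72 + 61.411 = 117.651.
∂Q_x/∂P_o = +2.17, so E_xy = 2.17·(28.3/117.651) ≈ 0.522.
E_xy > 0: the goods are substitutes.

0.522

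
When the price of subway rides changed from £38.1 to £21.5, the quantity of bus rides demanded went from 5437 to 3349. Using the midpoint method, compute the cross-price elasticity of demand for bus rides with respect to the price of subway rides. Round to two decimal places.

0.85

%ΔQ_x = (3349 − 5437)/[(5437+3349)/2] = -2088/4393 ≈ -0.4753.
%ΔP_y = (21.5 − 38.1)/[(38.1+21.5)/2] ≈ -0.5570.
E_xy = -0.4753/-0.5570 ≈ 0.85.
E_xy > 0, so bus rides and subway rides are substitutes.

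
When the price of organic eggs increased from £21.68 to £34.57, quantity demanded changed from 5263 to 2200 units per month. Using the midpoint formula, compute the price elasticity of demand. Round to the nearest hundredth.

%Δq = (2200 − 5263)/[(5263 + 2200)/2] = -3063/3731.5 ≈ -0.8208.
%Δp = (34.57 − 21.68)/[(21.68 + 34.57)/2] = 12.89/28.125 ≈ 0.4583.
Arc elasticity E = %Δq/%Δp ≈ -0.8208/0.4583 ≈ -1.79.
|E| > 1: demand is elastic over this range.

-1.79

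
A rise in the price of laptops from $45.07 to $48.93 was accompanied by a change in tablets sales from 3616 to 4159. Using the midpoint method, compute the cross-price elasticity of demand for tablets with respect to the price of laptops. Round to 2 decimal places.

%ΔQ_x = (4159 − 3616)/[(3616+4159)/2] = 543/3887.5 ≈ 0.1397.
%ΔP_y = (48.93 − 45.07)/[(45.07+48.93)/2] ≈ 0.0821.
E_xy = 0.1397/0.0821 ≈ 1.70.
E_xy > 0, so tablets and laptops are substitutes.

1.70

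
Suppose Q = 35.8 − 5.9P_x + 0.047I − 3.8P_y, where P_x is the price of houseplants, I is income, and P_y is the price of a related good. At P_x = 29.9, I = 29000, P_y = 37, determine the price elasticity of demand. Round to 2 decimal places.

Substituting, Q = 35.8 − 5.9(29.9) + 0.047(29000) − 3.8(37) = 35.8 − 176.41 + 1363 − 140.6 = 1081.79.
∂Q/∂P_x = −5.9, so E_p = (−5.9)·(29.9/1081.79) ≈ -0.16.
|E_p| < 1: demand is inelastic.

-0.16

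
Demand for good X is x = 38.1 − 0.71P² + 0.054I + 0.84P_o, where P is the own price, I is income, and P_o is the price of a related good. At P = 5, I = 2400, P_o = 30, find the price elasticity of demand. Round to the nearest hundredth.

x = 38.1 − 0.71(5)² + 0.054(2400) + 0.84(30) = 38.1 − 17.75 + 129.6 + 25.2 = 175.15.
∂x/∂P = −2·0.71·P = -7.1, so E_p = -7.1·(5/175.15) ≈ -0.20.
|E_p| < 1: demand is inelastic.

-0.20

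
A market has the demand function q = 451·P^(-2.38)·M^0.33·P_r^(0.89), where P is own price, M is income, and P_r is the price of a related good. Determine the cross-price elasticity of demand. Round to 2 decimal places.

0.89

For a Cobb–Douglas (constant-elasticity) form q = A·P_r^α·…, the elasticity with respect to P_r equals the exponent α at every point.
Here the exponent on P_r is 0.89, so the cross-price elasticity of demand is 0.89.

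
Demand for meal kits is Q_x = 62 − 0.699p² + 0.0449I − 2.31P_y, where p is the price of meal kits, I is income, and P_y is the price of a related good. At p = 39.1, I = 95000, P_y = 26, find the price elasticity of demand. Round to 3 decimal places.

Evaluating quantity at (p, I, P_y) gives Q_x = 62 − 0.699(39.1)² + 0.0449(95000) − 2.31(26) = 62 − 1068.6382 + 4265.5 − 60.06 = 3198.8018.
∂Q_x/∂p = −2·0.699·p = -54.6618, so E_p = -54.6618·(39.1/3198.8018) ≈ -0.668.
|E_p| < 1: demand is inelastic.

-0.668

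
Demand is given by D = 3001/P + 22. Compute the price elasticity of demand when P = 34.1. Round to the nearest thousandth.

At P = 34.1, D = 110.0059.
dD/dP = −3001/P² = −2.5808.
Point elasticity E = (dD/dP)·(P/D) = -2.5808 × 34.1/110.0059 ≈ -0.800.
|E| < 1, so demand is inelastic at this price.

-0.800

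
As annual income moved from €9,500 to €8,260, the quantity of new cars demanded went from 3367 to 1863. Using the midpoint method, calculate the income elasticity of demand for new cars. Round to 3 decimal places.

4.119

%ΔQ = (1863 − 3367)/[(3367+1863)/2] = -1504/2615 ≈ -0.5751.
%ΔI = (8,260 − 9,500)/[(9,500+8,260)/2] = -1240/8880 ≈ -0.1396.
E_I = %ΔQ/%ΔI ≈ 4.119.
E_I > 1: normal good (luxury).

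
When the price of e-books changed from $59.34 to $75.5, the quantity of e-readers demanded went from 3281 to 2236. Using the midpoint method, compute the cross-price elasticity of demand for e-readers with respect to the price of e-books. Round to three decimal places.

%ΔQ_x = (2236 − 3281)/[(3281+2236)/2] = -1045/2758.5 ≈ -0.3788.
%ΔP_y = (75.5 − 59.34)/[(59.34+75.5)/2] ≈ 0.2397.
E_xy = -0.3788/0.2397 ≈ -1.580.
E_xy < 0, so e-readers and e-books are complements.

-1.580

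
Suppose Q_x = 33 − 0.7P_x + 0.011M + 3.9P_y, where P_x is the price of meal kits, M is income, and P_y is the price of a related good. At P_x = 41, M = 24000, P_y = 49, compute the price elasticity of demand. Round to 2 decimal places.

First evaluate Q_x: 33 − 0.7(41) + 0.011(24000) + 3.9(49) = 33 − 28.7 + 264 + 191.1 = 459.4.
∂Q_x/∂P_x = −0.7, so E_p = (−0.7)·(41/459.4) ≈ -0.06.
|E_p| < 1: demand is inelastic.

-0.06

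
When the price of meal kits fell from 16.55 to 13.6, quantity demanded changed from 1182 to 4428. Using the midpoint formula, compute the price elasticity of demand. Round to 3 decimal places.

-5.914

%ΔQ = (4428 − 1182)/[(1182 + 4428)/2] = 3246/2805 ≈ 1.1572.
%ΔP = (13.6 − 16.55)/[(16.55 + 13.6)/2] = -2.95/15.075 ≈ -0.1957.
Arc elasticity E = %ΔQ/%ΔP ≈ 1.1572/-0.1957 ≈ -5.914.
|E| > 1: demand is elastic over this range.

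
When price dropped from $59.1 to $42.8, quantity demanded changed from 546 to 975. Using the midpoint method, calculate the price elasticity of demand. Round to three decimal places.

%Δq = (975 − 546)/[(546 + 975)/2] = 429/760.5 ≈ 0.5641.
%Δp = (42.8 − 59.1)/[(59.1 + 42.8)/2] = -16.3/50.95 ≈ -0.3199.
Arc elasticity E = %Δq/%Δp ≈ 0.5641/-0.3199 ≈ -1.763.
|E| > 1: demand is elastic over this range.

-1.763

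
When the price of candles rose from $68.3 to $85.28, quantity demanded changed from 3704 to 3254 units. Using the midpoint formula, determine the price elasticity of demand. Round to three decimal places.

-0.585

%Δq = (3254 − 3704)/[(3704 + 3254)/2] = -450/3479 ≈ -0.1293.
%ΔP = (85.28 − 68.3)/[(68.3 + 85.28)/2] = 16.98/76.79 ≈ 0.2211.
Arc elasticity E = %Δq/%ΔP ≈ -0.1293/0.2211 ≈ -0.585.
|E| < 1: demand is inelastic over this range.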